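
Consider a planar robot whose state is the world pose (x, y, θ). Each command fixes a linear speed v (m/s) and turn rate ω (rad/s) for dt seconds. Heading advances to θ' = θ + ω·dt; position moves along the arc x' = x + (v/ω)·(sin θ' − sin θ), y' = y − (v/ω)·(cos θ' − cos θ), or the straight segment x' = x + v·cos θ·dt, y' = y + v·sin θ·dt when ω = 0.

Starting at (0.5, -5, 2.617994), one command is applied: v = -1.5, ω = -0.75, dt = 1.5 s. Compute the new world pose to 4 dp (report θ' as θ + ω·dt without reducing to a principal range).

θ' = 2.6180 + -0.75·1.5 = 1.4930
R = v/ω = -1.5/-0.75 = 2.0000
x' = 0.5 + 2.0000·(sin 1.4930 − sin 2.6180) = 1.4940
y' = -5 − 2.0000·(cos 1.4930 − cos 2.6180) = -6.8875

(1.4940, -6.8875, 1.4930)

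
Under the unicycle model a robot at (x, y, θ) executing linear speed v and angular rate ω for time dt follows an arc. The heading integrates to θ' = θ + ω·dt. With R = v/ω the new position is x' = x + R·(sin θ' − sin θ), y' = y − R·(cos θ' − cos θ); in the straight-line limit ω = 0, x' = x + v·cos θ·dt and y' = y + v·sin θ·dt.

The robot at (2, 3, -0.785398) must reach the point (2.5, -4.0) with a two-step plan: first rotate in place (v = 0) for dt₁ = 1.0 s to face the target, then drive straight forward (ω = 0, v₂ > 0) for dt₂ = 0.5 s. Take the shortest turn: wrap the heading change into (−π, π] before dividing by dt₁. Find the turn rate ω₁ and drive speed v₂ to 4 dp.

ω₁ = -0.7141, v₂ = 14.0357

heading to target = atan2(-4−3, 2.5−2) = -1.4995
Δθ = wrap(-1.4995 − -0.7854) = -0.7141; ω₁ = Δθ/dt₁ = -0.7141
distance = √((2.5−2)² + (-4−3)²) = 7.0178; v₂ = distance/dt₂ = 14.0357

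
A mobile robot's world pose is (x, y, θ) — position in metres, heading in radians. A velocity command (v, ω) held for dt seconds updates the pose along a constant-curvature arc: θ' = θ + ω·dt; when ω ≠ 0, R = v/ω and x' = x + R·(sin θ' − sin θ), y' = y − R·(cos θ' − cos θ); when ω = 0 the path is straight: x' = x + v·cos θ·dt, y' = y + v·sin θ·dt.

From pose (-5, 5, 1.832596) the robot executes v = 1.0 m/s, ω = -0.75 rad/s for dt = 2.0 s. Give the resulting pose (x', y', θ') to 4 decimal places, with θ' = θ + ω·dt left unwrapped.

θ' = 1.8326 + -0.75·2.0 = 0.3326
R = v/ω = 1.0/-0.75 = -1.3333
x' = -5 + -1.3333·(sin 0.3326 − sin 1.8326) = -4.1474
y' = 5 − -1.3333·(cos 0.3326 − cos 1.8326) = 6.6054

(-4.1474, 6.6054, 0.3326)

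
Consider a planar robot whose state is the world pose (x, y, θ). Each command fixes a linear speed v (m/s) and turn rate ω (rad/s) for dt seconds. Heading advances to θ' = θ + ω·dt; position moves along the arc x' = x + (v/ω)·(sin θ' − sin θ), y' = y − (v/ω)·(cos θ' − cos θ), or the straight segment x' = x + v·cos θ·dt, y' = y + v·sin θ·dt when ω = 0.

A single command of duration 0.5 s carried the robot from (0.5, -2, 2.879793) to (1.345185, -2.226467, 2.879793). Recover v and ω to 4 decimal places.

v = -1.7500, ω = 0.0000

Δθ = 2.879793 − 2.879793 = 0.000000
ω = Δθ/dt = 0.000000/0.5 = 0.0000
ω = 0 → v = (Δx·cos θ + Δy·sin θ)/dt = -1.7500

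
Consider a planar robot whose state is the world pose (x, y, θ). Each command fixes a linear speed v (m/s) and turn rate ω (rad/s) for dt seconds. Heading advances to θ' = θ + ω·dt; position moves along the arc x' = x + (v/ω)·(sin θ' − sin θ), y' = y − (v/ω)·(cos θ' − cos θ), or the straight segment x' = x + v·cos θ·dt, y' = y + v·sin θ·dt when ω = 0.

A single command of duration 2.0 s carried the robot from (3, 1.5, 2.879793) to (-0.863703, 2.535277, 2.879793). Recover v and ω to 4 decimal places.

Δθ = 2.879793 − 2.879793 = 0.000000
ω = Δθ/dt = 0.000000/2.0 = 0.0000
ω = 0 → v = (Δx·cos θ + Δy·sin θ)/dt = 2.0000

v = 2.0000, ω = 0.0000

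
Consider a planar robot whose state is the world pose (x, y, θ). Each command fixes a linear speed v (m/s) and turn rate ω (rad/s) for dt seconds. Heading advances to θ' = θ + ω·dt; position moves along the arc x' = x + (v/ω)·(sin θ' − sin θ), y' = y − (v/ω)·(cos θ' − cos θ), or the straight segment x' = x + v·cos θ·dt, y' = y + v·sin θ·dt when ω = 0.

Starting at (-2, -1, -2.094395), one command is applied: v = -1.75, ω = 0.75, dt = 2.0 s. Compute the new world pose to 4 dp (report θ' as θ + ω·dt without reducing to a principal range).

θ' = -2.0944 + 0.75·2.0 = -0.5944
R = v/ω = -1.75/0.75 = -2.3333
x' = -2 + -2.3333·(sin -0.5944 − sin -2.0944) = -2.7140
y' = -1 − -2.3333·(cos -0.5944 − cos -2.0944) = 2.0998

(-2.7140, 2.0998, -0.5944)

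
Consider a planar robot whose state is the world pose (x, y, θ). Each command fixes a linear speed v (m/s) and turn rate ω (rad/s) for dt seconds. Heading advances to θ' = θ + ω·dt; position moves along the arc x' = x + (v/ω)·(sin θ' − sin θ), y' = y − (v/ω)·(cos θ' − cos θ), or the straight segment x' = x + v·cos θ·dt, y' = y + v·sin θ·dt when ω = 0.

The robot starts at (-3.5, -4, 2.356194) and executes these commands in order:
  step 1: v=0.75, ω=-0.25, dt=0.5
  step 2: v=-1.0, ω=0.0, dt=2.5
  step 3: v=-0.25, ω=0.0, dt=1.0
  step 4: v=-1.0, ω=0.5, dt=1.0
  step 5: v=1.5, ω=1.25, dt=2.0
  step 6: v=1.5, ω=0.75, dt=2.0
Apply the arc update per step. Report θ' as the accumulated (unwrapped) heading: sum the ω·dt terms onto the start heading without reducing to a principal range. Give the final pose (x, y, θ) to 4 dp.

step 1: θ'=2.2312 (R=-3.0000) → pose (-3.7479, -3.7190, 2.2312)
step 2: θ'=2.2312 (straight) → pose (-2.2143, -5.6933, 2.2312)
step 3: θ'=2.2312 (straight) → pose (-2.0610, -5.8908, 2.2312)
step 4: θ'=2.7312 (R=-2.0000) → pose (-1.2794, -6.4978, 2.7312)
step 5: θ'=5.2312 (R=1.2000) → pose (-2.8003, -8.1932, 5.2312)
step 6: θ'=6.7312 (R=2.0000) → pose (-0.1971, -9.0041, 6.7312)

(-0.1971, -9.0041, 6.7312)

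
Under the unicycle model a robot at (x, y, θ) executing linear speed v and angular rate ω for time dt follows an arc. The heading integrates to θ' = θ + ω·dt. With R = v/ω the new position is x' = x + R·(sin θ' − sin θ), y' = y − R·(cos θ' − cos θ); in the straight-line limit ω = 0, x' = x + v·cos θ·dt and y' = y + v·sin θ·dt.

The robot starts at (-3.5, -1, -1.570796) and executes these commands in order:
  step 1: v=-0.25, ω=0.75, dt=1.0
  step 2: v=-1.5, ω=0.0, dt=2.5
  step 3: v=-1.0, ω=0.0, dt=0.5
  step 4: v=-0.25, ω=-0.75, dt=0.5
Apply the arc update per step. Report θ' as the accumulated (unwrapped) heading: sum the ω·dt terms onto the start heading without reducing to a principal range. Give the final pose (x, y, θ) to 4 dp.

step 1: θ'=-0.8208 (R=-0.3333) → pose (-3.5894, -0.7728, -0.8208)
step 2: θ'=-0.8208 (straight) → pose (-6.1456, 1.9710, -0.8208)
step 3: θ'=-0.8208 (straight) → pose (-6.4864, 2.3369, -0.8208)
step 4: θ'=-1.1958 (R=0.3333) → pose (-6.5527, 2.4420, -1.1958)

(-6.5527, 2.4420, -1.1958)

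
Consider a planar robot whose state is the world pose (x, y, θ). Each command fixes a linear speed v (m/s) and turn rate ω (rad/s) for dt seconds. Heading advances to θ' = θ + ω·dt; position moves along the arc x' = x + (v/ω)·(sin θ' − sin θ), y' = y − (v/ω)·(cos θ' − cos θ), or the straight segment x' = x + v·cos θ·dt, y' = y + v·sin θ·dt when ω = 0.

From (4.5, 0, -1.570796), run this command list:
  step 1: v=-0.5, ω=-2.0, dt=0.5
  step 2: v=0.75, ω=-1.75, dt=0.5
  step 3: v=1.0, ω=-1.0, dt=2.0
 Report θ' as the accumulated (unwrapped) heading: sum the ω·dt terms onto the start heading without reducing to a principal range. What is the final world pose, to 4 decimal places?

step 1: θ'=-2.5708 (R=0.2500) → pose (4.6149, 0.2104, -2.5708)
step 2: θ'=-3.4458 (R=-0.4286) → pose (4.2550, 0.1621, -3.4458)
step 3: θ'=-5.4458 (R=-1.0000) → pose (3.8116, 1.7856, -5.4458)

(3.8116, 1.7856, -5.4458)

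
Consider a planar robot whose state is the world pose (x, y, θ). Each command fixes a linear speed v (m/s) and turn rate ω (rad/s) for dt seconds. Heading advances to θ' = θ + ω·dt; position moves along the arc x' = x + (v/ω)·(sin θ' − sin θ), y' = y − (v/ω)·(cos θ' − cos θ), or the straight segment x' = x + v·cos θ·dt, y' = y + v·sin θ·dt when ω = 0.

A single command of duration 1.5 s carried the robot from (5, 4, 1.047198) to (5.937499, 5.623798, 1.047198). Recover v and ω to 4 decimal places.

v = 1.2500, ω = 0.0000

Δθ = 1.047198 − 1.047198 = 0.000000
ω = Δθ/dt = 0.000000/1.5 = 0.0000
ω = 0 → v = (Δx·cos θ + Δy·sin θ)/dt = 1.2500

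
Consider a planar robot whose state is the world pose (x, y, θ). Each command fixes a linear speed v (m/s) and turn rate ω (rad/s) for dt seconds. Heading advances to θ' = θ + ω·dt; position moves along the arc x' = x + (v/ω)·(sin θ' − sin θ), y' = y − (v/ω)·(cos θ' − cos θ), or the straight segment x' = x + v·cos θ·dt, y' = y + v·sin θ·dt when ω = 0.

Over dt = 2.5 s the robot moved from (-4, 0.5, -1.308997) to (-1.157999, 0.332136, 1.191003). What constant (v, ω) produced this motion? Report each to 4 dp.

Δθ = 1.191003 − -1.308997 = 2.500000
ω = Δθ/dt = 2.500000/2.5 = 1.0000
R = Δx/(sin θ' − sin θ) = 1.5000
v = R·ω = 1.5000·1.0000 = 1.5000

v = 1.5000, ω = 1.0000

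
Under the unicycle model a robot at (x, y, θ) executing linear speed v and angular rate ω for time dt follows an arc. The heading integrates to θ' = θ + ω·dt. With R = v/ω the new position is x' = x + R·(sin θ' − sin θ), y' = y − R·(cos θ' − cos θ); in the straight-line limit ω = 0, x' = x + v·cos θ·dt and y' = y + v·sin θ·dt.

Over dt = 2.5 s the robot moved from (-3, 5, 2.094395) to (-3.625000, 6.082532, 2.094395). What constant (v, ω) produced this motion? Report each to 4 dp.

Δθ = 2.094395 − 2.094395 = 0.000000
ω = Δθ/dt = 0.000000/2.5 = 0.0000
ω = 0 → v = (Δx·cos θ + Δy·sin θ)/dt = 0.5000

v = 0.5000, ω = 0.0000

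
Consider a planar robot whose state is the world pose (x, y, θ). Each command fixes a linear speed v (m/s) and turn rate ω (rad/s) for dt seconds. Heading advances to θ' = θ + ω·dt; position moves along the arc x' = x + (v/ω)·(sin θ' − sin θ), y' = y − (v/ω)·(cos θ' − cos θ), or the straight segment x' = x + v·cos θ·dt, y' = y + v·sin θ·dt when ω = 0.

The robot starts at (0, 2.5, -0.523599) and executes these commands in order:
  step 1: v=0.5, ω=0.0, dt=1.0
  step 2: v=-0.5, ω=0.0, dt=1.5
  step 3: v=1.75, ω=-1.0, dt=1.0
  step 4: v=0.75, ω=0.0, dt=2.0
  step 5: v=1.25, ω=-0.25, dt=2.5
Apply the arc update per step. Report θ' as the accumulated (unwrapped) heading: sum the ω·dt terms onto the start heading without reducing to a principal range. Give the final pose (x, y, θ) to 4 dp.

step 1: θ'=-0.5236 (straight) → pose (0.4330, 2.2500, -0.5236)
step 2: θ'=-0.5236 (straight) → pose (-0.2165, 2.6250, -0.5236)
step 3: θ'=-1.5236 (R=-1.7500) → pose (0.6565, 1.1920, -1.5236)
step 4: θ'=-1.5236 (straight) → pose (0.7273, -0.3063, -1.5236)
step 5: θ'=-2.1486 (R=-5.0000) → pose (-0.0788, -3.2731, -2.1486)

(-0.0788, -3.2731, -2.1486)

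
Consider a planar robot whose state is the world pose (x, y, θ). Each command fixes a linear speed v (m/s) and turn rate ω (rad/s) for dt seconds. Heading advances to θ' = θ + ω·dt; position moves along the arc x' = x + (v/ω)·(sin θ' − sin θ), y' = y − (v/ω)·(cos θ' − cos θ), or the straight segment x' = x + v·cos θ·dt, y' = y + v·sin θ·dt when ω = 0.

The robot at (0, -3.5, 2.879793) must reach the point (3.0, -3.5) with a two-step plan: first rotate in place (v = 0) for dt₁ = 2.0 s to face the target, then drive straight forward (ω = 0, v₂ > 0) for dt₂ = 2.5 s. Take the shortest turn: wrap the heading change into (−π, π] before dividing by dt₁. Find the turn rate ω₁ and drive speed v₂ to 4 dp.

heading to target = atan2(-3.5−-3.5, 3−0) = 0.0000
Δθ = wrap(0.0000 − 2.8798) = -2.8798; ω₁ = Δθ/dt₁ = -1.4399
distance = √((3−0)² + (-3.5−-3.5)²) = 3.0000; v₂ = distance/dt₂ = 1.2000

ω₁ = -1.4399, v₂ = 1.2000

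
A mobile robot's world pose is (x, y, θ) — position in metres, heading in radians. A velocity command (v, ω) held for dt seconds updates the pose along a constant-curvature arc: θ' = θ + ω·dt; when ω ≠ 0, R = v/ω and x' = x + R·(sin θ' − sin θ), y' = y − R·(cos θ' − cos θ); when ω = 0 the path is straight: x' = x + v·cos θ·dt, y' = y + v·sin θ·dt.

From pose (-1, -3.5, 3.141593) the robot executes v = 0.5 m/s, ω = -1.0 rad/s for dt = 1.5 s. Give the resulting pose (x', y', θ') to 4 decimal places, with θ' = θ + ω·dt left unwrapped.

θ' = 3.1416 + -1.0·1.5 = 1.6416
R = v/ω = 0.5/-1.0 = -0.5000
x' = -1 + -0.5000·(sin 1.6416 − sin 3.1416) = -1.4987
y' = -3.5 − -0.5000·(cos 1.6416 − cos 3.1416) = -3.0354

(-1.4987, -3.0354, 1.6416)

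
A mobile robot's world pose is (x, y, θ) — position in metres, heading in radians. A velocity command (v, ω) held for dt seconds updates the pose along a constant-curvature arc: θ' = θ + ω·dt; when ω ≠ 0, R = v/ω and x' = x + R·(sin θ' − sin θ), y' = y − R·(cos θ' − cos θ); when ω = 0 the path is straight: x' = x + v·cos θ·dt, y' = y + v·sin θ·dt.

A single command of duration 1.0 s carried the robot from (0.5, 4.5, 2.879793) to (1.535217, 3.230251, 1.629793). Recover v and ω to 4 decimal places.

Δθ = 1.629793 − 2.879793 = -1.250000
ω = Δθ/dt = -1.250000/1.0 = -1.2500
R = −Δy/(cos θ' − cos θ) = 1.4000
v = R·ω = 1.4000·-1.2500 = -1.7500

v = -1.7500, ω = -1.2500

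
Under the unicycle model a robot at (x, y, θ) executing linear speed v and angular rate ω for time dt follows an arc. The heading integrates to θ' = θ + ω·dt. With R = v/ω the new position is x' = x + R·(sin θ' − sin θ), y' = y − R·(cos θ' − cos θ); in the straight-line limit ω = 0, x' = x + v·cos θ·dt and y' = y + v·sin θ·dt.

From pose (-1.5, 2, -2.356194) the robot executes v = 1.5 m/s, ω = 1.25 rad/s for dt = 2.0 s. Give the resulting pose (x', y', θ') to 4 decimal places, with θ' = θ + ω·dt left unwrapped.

(-0.4795, -0.0361, 0.1438)

θ' = -2.3562 + 1.25·2.0 = 0.1438
R = v/ω = 1.5/1.25 = 1.2000
x' = -1.5 + 1.2000·(sin 0.1438 − sin -2.3562) = -0.4795
y' = 2 − 1.2000·(cos 0.1438 − cos -2.3562) = -0.0361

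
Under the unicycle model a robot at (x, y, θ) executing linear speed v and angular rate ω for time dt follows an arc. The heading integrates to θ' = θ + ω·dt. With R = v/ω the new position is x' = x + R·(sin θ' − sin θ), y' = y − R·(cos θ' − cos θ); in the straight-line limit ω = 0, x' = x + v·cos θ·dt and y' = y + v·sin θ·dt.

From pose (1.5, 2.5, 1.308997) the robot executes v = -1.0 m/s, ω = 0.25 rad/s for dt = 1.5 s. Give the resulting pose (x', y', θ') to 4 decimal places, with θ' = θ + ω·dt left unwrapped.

θ' = 1.3090 + 0.25·1.5 = 1.6840
R = v/ω = -1.0/0.25 = -4.0000
x' = 1.5 + -4.0000·(sin 1.6840 − sin 1.3090) = 1.3893
y' = 2.5 − -4.0000·(cos 1.6840 − cos 1.3090) = 1.0129

(1.3893, 1.0129, 1.6840)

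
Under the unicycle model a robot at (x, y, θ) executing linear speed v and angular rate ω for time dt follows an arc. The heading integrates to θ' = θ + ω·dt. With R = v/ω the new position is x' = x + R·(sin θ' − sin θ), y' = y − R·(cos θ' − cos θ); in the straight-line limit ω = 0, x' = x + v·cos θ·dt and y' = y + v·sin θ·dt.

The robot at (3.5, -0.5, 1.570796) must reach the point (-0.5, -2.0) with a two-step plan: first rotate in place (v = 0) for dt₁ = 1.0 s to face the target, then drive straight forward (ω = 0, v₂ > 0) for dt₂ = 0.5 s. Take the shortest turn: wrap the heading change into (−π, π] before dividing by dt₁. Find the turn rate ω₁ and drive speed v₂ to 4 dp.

heading to target = atan2(-2−-0.5, -0.5−3.5) = -2.7828
Δθ = wrap(-2.7828 − 1.5708) = 1.9296; ω₁ = Δθ/dt₁ = 1.9296
distance = √((-0.5−3.5)² + (-2−-0.5)²) = 4.2720; v₂ = distance/dt₂ = 8.5440

ω₁ = 1.9296, v₂ = 8.5440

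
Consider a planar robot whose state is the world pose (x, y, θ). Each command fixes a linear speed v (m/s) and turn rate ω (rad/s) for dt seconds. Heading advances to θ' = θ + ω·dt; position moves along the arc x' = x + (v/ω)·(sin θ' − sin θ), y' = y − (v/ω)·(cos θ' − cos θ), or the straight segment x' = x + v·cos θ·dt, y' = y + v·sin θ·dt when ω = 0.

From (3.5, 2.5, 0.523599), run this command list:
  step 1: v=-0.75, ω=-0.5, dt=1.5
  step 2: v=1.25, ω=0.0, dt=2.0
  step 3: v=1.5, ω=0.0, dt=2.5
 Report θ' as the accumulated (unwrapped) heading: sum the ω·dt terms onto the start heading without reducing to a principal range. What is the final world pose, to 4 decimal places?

step 1: θ'=-0.2264 (R=1.5000) → pose (2.4133, 2.3373, -0.2264)
step 2: θ'=-0.2264 (straight) → pose (4.8495, 1.7761, -0.2264)
step 3: θ'=-0.2264 (straight) → pose (8.5038, 0.9344, -0.2264)

(8.5038, 0.9344, -0.2264)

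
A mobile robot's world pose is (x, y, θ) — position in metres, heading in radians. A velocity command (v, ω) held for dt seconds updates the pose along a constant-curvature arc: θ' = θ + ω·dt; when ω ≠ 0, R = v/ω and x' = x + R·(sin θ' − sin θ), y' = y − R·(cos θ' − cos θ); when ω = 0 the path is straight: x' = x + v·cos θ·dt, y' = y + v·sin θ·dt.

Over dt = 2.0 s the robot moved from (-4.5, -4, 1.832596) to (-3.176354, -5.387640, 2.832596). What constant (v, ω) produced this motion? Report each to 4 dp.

v = -1.0000, ω = 0.5000

Δθ = 2.832596 − 1.832596 = 1.000000
ω = Δθ/dt = 1.000000/2.0 = 0.5000
R = −Δy/(cos θ' − cos θ) = -2.0000
v = R·ω = -2.0000·0.5000 = -1.0000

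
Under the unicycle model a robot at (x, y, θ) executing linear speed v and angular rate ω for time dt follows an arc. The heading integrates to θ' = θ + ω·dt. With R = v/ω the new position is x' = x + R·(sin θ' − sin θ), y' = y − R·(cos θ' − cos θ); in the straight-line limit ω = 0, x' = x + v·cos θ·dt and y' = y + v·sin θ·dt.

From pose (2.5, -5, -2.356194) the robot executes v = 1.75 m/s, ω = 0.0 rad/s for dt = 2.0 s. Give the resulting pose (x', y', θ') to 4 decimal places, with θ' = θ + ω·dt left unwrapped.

θ' = -2.3562 + 0.0·2.0 = -2.3562
ω = 0 → straight: x' = 2.5 + 1.75·cos(-2.3562)·2.0 = 0.0251
y' = -5 + 1.75·sin(-2.3562)·2.0 = -7.4749

(0.0251, -7.4749, -2.3562)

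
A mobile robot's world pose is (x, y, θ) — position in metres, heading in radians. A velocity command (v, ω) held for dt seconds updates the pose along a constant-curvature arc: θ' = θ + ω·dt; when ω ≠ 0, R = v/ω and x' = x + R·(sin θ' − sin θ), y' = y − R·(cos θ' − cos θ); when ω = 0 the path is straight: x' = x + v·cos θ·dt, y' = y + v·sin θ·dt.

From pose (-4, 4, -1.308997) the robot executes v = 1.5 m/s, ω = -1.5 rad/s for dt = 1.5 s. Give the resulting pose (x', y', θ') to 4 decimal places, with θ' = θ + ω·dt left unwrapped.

(-5.3713, 2.8270, -3.5590)

θ' = -1.3090 + -1.5·1.5 = -3.5590
R = v/ω = 1.5/-1.5 = -1.0000
x' = -4 + -1.0000·(sin -3.5590 − sin -1.3090) = -5.3713
y' = 4 − -1.0000·(cos -3.5590 − cos -1.3090) = 2.8270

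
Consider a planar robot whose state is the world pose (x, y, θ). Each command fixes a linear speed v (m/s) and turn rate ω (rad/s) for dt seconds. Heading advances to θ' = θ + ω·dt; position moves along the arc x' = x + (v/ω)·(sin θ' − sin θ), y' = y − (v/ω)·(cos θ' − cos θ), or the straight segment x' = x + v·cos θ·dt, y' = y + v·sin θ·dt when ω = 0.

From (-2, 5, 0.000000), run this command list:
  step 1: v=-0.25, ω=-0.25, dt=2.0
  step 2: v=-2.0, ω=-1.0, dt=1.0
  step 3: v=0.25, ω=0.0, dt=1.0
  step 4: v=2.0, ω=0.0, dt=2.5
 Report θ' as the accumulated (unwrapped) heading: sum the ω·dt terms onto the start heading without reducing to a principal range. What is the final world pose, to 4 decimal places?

step 1: θ'=-0.5000 (R=1.0000) → pose (-2.4794, 5.1224, -0.5000)
step 2: θ'=-1.5000 (R=2.0000) → pose (-3.5156, 6.7361, -1.5000)
step 3: θ'=-1.5000 (straight) → pose (-3.4979, 6.4867, -1.5000)
step 4: θ'=-1.5000 (straight) → pose (-3.1442, 1.4993, -1.5000)

(-3.1442, 1.4993, -1.5000)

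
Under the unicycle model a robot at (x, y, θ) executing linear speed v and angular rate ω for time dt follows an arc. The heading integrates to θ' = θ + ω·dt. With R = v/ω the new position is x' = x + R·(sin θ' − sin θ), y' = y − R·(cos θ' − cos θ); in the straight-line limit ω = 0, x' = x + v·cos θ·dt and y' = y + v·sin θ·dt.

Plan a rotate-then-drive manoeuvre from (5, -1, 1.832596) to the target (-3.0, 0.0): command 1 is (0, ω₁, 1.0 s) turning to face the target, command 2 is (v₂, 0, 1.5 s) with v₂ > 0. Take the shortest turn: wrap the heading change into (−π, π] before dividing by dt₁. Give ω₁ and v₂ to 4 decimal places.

heading to target = atan2(0−-1, -3−5) = 3.0172
Δθ = wrap(3.0172 − 1.8326) = 1.1846; ω₁ = Δθ/dt₁ = 1.1846
distance = √((-3−5)² + (0−-1)²) = 8.0623; v₂ = distance/dt₂ = 5.3748

ω₁ = 1.1846, v₂ = 5.3748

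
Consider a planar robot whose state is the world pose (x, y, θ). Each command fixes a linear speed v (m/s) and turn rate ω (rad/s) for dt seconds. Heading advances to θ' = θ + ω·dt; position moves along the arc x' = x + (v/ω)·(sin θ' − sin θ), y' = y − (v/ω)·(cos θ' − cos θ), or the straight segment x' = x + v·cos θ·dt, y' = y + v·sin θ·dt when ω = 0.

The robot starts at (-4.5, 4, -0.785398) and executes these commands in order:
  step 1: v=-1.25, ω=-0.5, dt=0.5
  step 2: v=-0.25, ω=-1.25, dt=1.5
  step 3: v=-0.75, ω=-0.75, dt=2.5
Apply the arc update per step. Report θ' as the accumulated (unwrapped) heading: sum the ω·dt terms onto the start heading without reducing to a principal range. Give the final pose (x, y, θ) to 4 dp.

step 1: θ'=-1.0354 (R=2.5000) → pose (-4.8824, 4.4923, -1.0354)
step 2: θ'=-2.9104 (R=0.2000) → pose (-4.7562, 4.7890, -2.9104)
step 3: θ'=-4.7854 (R=1.0000) → pose (-3.5297, 3.7427, -4.7854)

(-3.5297, 3.7427, -4.7854)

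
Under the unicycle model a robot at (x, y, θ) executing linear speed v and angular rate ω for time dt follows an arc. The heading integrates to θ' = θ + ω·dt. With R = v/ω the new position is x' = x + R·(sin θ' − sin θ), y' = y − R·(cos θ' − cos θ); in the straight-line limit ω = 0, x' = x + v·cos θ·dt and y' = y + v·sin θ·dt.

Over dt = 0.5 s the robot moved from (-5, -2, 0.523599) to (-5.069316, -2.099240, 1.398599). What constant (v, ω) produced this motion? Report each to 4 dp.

v = -0.2500, ω = 1.7500

Δθ = 1.398599 − 0.523599 = 0.875000
ω = Δθ/dt = 0.875000/0.5 = 1.7500
R = −Δy/(cos θ' − cos θ) = -0.1429
v = R·ω = -0.1429·1.7500 = -0.2500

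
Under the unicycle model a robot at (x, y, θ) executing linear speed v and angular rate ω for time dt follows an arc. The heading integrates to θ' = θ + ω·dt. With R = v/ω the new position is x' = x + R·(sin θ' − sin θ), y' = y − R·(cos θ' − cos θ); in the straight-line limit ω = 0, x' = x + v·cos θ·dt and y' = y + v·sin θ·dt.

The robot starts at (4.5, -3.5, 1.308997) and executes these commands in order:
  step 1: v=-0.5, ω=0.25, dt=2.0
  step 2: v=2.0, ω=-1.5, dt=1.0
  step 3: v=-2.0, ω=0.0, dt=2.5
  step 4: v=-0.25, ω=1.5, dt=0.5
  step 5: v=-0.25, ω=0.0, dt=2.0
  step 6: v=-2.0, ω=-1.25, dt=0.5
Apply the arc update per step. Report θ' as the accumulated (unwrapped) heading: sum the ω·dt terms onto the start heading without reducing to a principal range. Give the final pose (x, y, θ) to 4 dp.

(-0.4463, -5.6064, 0.4340)

step 1: θ'=1.8090 (R=-2.0000) → pose (4.4883, -4.4895, 1.8090)
step 2: θ'=0.3090 (R=-1.3333) → pose (5.3785, -2.9048, 0.3090)
step 3: θ'=0.3090 (straight) → pose (0.6153, -4.4253, 0.3090)
step 4: θ'=1.0590 (R=-0.1667) → pose (0.5207, -4.5024, 1.0590)
step 5: θ'=1.0590 (straight) → pose (0.2758, -4.9384, 1.0590)
step 6: θ'=0.4340 (R=1.6000) → pose (-0.4463, -5.6064, 0.4340)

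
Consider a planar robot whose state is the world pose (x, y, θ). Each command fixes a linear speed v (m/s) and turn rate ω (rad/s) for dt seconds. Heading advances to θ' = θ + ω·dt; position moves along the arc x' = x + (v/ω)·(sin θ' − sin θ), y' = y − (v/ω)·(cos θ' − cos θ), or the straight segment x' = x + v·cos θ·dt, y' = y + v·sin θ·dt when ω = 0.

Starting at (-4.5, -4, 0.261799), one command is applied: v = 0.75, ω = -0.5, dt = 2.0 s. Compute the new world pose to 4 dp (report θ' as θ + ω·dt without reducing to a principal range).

θ' = 0.2618 + -0.5·2.0 = -0.7382
R = v/ω = 0.75/-0.5 = -1.5000
x' = -4.5 + -1.5000·(sin -0.7382 − sin 0.2618) = -3.1023
y' = -4 − -1.5000·(cos -0.7382 − cos 0.2618) = -4.3394

(-3.1023, -4.3394, -0.7382)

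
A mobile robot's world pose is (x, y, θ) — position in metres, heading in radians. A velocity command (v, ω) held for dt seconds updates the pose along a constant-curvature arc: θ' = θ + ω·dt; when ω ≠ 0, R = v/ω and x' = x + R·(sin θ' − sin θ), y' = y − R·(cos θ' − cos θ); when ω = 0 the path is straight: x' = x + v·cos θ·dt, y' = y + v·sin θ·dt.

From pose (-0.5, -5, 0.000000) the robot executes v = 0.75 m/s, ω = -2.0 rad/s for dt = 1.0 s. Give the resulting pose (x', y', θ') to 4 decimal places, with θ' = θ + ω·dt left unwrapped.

θ' = 0.0000 + -2.0·1.0 = -2.0000
R = v/ω = 0.75/-2.0 = -0.3750
x' = -0.5 + -0.3750·(sin -2.0000 − sin 0.0000) = -0.1590
y' = -5 − -0.3750·(cos -2.0000 − cos 0.0000) = -5.5311

(-0.1590, -5.5311, -2.0000)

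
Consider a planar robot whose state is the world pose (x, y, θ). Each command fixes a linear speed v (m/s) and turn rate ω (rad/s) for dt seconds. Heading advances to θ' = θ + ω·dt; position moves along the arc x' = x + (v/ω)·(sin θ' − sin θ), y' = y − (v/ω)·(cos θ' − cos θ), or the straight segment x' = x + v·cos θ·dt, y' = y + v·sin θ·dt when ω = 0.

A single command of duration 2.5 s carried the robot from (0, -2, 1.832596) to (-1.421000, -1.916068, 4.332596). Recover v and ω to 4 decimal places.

Δθ = 4.332596 − 1.832596 = 2.500000
ω = Δθ/dt = 2.500000/2.5 = 1.0000
R = Δx/(sin θ' − sin θ) = 0.7500
v = R·ω = 0.7500·1.0000 = 0.7500

v = 0.7500, ω = 1.0000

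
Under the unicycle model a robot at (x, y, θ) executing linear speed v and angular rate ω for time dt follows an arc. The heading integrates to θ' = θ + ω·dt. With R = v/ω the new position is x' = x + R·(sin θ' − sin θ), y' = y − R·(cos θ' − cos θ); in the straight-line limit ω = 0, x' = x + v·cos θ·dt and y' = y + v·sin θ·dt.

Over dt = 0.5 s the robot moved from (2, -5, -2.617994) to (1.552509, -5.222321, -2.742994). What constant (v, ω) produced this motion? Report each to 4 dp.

Δθ = -2.742994 − -2.617994 = -0.125000
ω = Δθ/dt = -0.125000/0.5 = -0.2500
R = Δx/(sin θ' − sin θ) = -4.0000
v = R·ω = -4.0000·-0.2500 = 1.0000

v = 1.0000, ω = -0.2500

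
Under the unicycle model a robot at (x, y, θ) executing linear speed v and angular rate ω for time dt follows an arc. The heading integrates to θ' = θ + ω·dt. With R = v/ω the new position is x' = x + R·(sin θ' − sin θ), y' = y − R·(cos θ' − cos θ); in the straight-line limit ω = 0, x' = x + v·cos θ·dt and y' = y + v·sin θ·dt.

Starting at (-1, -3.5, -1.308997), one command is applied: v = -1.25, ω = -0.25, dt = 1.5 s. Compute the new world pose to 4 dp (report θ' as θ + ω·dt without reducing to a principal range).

θ' = -1.3090 + -0.25·1.5 = -1.6840
R = v/ω = -1.25/-0.25 = 5.0000
x' = -1 + 5.0000·(sin -1.6840 − sin -1.3090) = -1.1384
y' = -3.5 − 5.0000·(cos -1.6840 − cos -1.3090) = -1.6411

(-1.1384, -1.6411, -1.6840)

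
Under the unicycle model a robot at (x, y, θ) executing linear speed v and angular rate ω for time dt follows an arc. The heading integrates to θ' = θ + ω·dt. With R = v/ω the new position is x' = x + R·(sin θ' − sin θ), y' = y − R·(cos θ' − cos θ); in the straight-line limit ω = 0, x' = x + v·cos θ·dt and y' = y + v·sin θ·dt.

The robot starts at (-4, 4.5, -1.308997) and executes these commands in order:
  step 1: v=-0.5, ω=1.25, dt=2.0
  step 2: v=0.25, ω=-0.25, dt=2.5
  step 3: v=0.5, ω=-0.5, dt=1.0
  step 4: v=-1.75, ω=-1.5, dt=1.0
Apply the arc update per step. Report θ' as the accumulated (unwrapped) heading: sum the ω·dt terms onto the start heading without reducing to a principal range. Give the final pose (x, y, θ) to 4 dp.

(-5.1278, 6.1769, -1.4340)

step 1: θ'=1.1910 (R=-0.4000) → pose (-4.7579, 4.5448, 1.1910)
step 2: θ'=0.5660 (R=-1.0000) → pose (-4.3654, 5.0181, 0.5660)
step 3: θ'=0.0660 (R=-1.0000) → pose (-3.8951, 5.1719, 0.0660)
step 4: θ'=-1.4340 (R=1.1667) → pose (-5.1278, 6.1769, -1.4340)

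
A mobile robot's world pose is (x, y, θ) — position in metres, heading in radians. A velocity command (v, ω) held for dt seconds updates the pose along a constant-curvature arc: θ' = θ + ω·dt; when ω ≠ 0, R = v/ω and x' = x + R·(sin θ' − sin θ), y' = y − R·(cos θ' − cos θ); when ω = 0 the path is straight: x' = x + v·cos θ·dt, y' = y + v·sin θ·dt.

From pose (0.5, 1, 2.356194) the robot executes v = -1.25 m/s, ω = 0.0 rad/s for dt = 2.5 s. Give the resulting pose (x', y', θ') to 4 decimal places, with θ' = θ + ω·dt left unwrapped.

(2.7097, -1.2097, 2.3562)

θ' = 2.3562 + 0.0·2.5 = 2.3562
ω = 0 → straight: x' = 0.5 + -1.25·cos(2.3562)·2.5 = 2.7097
y' = 1 + -1.25·sin(2.3562)·2.5 = -1.2097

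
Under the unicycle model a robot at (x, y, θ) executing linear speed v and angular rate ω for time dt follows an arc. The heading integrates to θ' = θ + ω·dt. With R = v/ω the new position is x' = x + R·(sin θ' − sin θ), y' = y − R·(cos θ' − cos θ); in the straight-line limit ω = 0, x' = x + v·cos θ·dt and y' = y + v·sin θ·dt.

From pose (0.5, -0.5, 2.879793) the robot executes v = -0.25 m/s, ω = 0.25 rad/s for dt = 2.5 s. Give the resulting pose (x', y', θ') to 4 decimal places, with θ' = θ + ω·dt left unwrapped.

θ' = 2.8798 + 0.25·2.5 = 3.5048
R = v/ω = -0.25/0.25 = -1.0000
x' = 0.5 + -1.0000·(sin 3.5048 − sin 2.8798) = 1.1141
y' = -0.5 − -1.0000·(cos 3.5048 − cos 2.8798) = -0.4688

(1.1141, -0.4688, 3.5048)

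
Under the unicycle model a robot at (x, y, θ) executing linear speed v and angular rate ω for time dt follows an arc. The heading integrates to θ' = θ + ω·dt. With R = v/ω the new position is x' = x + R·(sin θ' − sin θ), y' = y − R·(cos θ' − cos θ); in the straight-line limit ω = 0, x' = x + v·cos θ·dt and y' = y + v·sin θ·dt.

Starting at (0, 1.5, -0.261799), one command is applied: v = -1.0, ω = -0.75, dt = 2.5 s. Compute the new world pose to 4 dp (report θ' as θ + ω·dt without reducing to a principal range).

(-0.7803, 3.5029, -2.1368)

θ' = -0.2618 + -0.75·2.5 = -2.1368
R = v/ω = -1.0/-0.75 = 1.3333
x' = 0 + 1.3333·(sin -2.1368 − sin -0.2618) = -0.7803
y' = 1.5 − 1.3333·(cos -2.1368 − cos -0.2618) = 3.5029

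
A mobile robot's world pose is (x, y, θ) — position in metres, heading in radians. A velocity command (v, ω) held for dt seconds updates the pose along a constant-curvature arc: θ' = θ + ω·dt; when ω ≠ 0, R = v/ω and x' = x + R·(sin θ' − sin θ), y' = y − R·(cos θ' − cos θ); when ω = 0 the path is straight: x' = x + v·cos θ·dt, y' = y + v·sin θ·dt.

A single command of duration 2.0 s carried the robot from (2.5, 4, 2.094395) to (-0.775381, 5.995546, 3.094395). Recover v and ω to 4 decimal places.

v = 2.0000, ω = 0.5000

Δθ = 3.094395 − 2.094395 = 1.000000
ω = Δθ/dt = 1.000000/2.0 = 0.5000
R = Δx/(sin θ' − sin θ) = 4.0000
v = R·ω = 4.0000·0.5000 = 2.0000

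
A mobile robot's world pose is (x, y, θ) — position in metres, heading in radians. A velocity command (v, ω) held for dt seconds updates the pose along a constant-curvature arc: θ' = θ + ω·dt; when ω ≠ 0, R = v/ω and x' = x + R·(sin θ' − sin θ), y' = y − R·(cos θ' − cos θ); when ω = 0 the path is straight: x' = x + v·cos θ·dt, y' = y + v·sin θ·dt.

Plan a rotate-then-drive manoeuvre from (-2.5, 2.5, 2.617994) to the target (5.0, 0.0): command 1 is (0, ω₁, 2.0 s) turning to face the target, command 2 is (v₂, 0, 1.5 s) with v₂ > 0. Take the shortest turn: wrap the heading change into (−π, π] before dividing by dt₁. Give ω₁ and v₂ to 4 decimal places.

heading to target = atan2(0−2.5, 5−-2.5) = -0.3218
Δθ = wrap(-0.3218 − 2.6180) = -2.9397; ω₁ = Δθ/dt₁ = -1.4699
distance = √((5−-2.5)² + (0−2.5)²) = 7.9057; v₂ = distance/dt₂ = 5.2705

ω₁ = -1.4699, v₂ = 5.2705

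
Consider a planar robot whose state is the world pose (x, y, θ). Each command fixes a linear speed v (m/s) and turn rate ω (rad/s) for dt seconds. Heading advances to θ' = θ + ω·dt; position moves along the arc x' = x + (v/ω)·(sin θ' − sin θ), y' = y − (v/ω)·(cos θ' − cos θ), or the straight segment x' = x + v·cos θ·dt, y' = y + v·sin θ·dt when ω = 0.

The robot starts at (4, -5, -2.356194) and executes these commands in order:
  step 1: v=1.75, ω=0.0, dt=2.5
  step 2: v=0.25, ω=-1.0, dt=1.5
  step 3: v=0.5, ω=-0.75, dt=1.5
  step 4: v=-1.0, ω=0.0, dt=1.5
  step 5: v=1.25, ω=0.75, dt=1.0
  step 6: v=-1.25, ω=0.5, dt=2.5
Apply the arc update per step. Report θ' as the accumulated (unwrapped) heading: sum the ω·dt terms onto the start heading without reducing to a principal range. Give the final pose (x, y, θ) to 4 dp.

(2.4476, -8.9679, -2.9812)

step 1: θ'=-2.3562 (straight) → pose (0.9064, -8.0936, -2.3562)
step 2: θ'=-3.8562 (R=-0.2500) → pose (0.5658, -8.1057, -3.8562)
step 3: θ'=-4.9812 (R=-0.6667) → pose (0.3600, -7.4250, -4.9812)
step 4: θ'=-4.9812 (straight) → pose (-0.0384, -8.8712, -4.9812)
step 5: θ'=-4.2312 (R=1.6667) → pose (-0.1678, -7.6571, -4.2312)
step 6: θ'=-2.9812 (R=-2.5000) → pose (2.4476, -8.9679, -2.9812)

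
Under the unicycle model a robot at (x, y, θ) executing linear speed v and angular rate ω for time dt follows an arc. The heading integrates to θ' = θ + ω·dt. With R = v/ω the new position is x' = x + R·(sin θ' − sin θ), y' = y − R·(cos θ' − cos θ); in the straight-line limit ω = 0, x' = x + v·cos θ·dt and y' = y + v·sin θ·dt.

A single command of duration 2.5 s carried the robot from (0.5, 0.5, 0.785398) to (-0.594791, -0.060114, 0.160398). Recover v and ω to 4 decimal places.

Δθ = 0.160398 − 0.785398 = -0.625000
ω = Δθ/dt = -0.625000/2.5 = -0.2500
R = Δx/(sin θ' − sin θ) = 2.0000
v = R·ω = 2.0000·-0.2500 = -0.5000

v = -0.5000, ω = -0.2500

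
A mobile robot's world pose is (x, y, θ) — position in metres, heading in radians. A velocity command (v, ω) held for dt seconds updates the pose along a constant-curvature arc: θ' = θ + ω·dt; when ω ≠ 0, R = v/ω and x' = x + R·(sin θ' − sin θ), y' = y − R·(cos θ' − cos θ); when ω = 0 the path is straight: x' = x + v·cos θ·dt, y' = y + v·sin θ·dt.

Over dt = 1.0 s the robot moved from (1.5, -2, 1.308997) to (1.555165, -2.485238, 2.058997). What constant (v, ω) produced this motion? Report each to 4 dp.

Δθ = 2.058997 − 1.308997 = 0.750000
ω = Δθ/dt = 0.750000/1.0 = 0.7500
R = −Δy/(cos θ' − cos θ) = -0.6667
v = R·ω = -0.6667·0.7500 = -0.5000

v = -0.5000, ω = 0.7500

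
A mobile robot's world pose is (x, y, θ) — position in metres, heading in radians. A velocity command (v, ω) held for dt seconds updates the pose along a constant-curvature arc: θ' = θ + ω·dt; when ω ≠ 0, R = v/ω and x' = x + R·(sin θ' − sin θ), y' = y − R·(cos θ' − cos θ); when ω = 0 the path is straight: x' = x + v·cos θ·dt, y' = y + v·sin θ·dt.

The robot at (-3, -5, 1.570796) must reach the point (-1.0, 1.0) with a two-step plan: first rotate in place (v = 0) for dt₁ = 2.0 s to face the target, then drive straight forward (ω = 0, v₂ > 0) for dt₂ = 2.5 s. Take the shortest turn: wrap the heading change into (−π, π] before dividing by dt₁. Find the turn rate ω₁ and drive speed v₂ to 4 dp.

heading to target = atan2(1−-5, -1−-3) = 1.2490
Δθ = wrap(1.2490 − 1.5708) = -0.3218; ω₁ = Δθ/dt₁ = -0.1609
distance = √((-1−-3)² + (1−-5)²) = 6.3246; v₂ = distance/dt₂ = 2.5298

ω₁ = -0.1609, v₂ = 2.5298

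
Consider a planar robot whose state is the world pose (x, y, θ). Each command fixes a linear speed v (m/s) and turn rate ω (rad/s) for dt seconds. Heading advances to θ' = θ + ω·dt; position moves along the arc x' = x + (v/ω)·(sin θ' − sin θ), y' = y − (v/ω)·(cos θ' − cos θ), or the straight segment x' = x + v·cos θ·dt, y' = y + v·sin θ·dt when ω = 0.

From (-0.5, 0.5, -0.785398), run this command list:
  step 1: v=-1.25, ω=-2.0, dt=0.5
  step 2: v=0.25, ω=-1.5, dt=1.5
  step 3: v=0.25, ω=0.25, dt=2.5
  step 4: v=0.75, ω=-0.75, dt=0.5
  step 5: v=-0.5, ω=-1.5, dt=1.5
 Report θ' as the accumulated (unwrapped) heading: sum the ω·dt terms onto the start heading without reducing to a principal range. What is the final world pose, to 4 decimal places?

(-1.9283, 0.9183, -6.0354)

step 1: θ'=-1.7854 (R=0.6250) → pose (-0.6687, 1.0750, -1.7854)
step 2: θ'=-4.0354 (R=-0.1667) → pose (-0.9615, 1.0061, -4.0354)
step 3: θ'=-3.4104 (R=1.0000) → pose (-1.4754, 1.3438, -3.4104)
step 4: θ'=-3.7854 (R=-1.0000) → pose (-1.8100, 1.5080, -3.7854)
step 5: θ'=-6.0354 (R=0.3333) → pose (-1.9283, 0.9183, -6.0354)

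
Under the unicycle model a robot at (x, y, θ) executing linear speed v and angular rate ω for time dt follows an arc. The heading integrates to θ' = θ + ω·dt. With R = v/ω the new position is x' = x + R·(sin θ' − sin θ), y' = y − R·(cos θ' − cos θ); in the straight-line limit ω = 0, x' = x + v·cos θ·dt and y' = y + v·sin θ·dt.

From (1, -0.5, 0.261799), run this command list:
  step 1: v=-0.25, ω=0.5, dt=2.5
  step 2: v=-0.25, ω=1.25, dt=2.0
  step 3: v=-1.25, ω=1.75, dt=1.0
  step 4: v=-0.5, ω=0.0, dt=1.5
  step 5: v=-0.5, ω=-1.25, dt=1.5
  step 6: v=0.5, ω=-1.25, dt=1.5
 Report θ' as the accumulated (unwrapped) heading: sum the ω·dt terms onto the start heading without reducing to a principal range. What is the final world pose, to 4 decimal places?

(-0.5628, 1.1233, 2.0118)

step 1: θ'=1.5118 (R=-0.5000) → pose (0.6303, -0.9535, 1.5118)
step 2: θ'=4.0118 (R=-0.2000) → pose (0.9828, -1.0942, 4.0118)
step 3: θ'=5.7618 (R=-0.7143) → pose (0.7926, -0.0144, 5.7618)
step 4: θ'=5.7618 (straight) → pose (0.1422, 0.3592, 5.7618)
step 5: θ'=3.8868 (R=0.4000) → pose (0.0702, 1.0000, 3.8868)
step 6: θ'=2.0118 (R=-0.4000) → pose (-0.5628, 1.1233, 2.0118)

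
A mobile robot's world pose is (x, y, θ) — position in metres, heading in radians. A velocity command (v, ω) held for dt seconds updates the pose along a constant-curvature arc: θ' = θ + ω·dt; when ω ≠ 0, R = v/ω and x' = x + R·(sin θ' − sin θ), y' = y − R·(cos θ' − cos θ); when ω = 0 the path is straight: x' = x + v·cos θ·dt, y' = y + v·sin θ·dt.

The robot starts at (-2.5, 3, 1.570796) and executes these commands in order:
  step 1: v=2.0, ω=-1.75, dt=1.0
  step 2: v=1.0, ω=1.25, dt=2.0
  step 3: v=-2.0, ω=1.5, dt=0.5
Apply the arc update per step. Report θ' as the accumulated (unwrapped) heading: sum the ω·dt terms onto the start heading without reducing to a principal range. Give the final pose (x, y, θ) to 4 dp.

step 1: θ'=-0.1792 (R=-1.1429) → pose (-1.1534, 4.1246, -0.1792)
step 2: θ'=2.3208 (R=0.8000) → pose (-0.4255, 5.4571, 2.3208)
step 3: θ'=3.0708 (R=-1.3333) → pose (0.4558, 5.0359, 3.0708)

(0.4558, 5.0359, 3.0708)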